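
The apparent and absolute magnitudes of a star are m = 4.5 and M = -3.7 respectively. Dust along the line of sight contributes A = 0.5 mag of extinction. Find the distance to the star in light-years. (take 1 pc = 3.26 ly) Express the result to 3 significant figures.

d ≈ 1130 ly

m − M = 5 log₁₀(d/10 pc) + A  ⇒  4.5 − (-3.7) − 0.5 = 5 log₁₀(d/10)
7.700 = 5 log₁₀(d/10)
log₁₀ d = (m − M − A)/5 + 1 = 2.5400
d = 10^2.5400 = 346.7 pc
= 1130 ly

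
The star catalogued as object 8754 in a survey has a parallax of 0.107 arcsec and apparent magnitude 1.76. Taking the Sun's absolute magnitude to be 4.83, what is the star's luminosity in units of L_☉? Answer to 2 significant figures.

L/L_☉ ≈ 15

d = 1/p = 1/0.107″ = 9.346 pc
M = m − 5 log₁₀ d + 5 = 1.76 − 5·0.9706 + 5 = 1.907
M − M_☉ = 1.907 − 4.83 = -2.923
L/L_☉ = 10^(−0.4 × -2.923) = 14.76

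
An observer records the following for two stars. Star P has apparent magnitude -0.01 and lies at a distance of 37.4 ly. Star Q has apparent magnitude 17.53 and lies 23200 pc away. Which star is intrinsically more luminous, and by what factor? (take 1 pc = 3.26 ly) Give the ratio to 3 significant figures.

Star P is more luminous, by a factor of 2.54.

Star P: d = 37.4 ly / 3.26 = 11.47 pc
Star P: M = m − 5 log₁₀ d + 5 = -0.01 − 5·1.0597 + 5 = -0.308
Star Q: M = m − 5 log₁₀ d + 5 = 17.53 − 5·4.3655 + 5 = 0.703
ΔM = M_P − M_Q = -0.308 − (0.703) = -1.011; smaller M is more luminous → Star P.
L ratio = 10^(0.4 |ΔM|) = 10^0.404 = 2.537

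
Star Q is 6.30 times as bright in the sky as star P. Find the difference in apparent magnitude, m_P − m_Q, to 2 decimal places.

m_P − m_Q ≈ 2.00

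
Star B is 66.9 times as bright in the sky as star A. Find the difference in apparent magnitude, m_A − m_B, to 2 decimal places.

Pogson: Δm = −2.5 log₁₀(ratio) = −2.5 log₁₀(66.9) = −2.5 × 1.8254 = -4.564
Star B is brighter so has the smaller magnitude: m_A − m_B is positive.

m_A − m_B ≈ 4.56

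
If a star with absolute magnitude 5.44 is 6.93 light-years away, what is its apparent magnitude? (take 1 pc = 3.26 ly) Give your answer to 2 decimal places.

d = 6.93 ly / 3.26 = 2.126 pc
m = M + 5 log₁₀ d − 5 = 5.44 + 5·0.3275 − 5 = 2.078

m ≈ 2.08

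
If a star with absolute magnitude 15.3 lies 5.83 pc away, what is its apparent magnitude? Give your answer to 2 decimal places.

m ≈ 14.13

m = M + 5 log₁₀ d − 5 = 15.3 + 5·0.7657 − 5 = 14.128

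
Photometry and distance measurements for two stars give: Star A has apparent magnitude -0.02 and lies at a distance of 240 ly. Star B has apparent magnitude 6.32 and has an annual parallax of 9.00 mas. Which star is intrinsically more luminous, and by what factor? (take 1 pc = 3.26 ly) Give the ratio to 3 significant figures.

Star A is more luminous, by a factor of 151.

Star A: d = 240 ly / 3.26 = 73.62 pc
Star A: M = m − 5 log₁₀ d + 5 = -0.02 − 5·1.8670 + 5 = -4.355
Star B: p = 9.00 mas = 9.00×10^-3″ → d = 1/p = 111.1 pc
Star B: M = m − 5 log₁₀ d + 5 = 6.32 − 5·2.0458 + 5 = 1.091
ΔM = M_A − M_B = -4.355 − (1.091) = -5.446; smaller M is more luminous → Star A.
L ratio = 10^(0.4 |ΔM|) = 10^2.178 = 150.8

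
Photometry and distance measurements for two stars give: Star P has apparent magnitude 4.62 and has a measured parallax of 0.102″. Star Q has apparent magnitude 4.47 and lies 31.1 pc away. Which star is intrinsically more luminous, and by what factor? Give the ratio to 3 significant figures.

Star Q is more luminous, by a factor of 11.6.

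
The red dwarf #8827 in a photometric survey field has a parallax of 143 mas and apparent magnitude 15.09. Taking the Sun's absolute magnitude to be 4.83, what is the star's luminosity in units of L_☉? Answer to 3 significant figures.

d = 1/p = 1000/143 mas = 6.993 pc
M = m − 5 log₁₀ d + 5 = 15.09 − 5·0.8447 + 5 = 15.867
M − M_☉ = 15.867 − 4.83 = 11.037
L/L_☉ = 10^(−0.4 × 11.037) = 3.849×10^-5

L/L_☉ ≈ 3.85×10^-5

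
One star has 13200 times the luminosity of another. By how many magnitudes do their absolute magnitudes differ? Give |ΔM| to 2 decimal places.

|ΔM| ≈ 10.30

Pogson: ΔM = −2.5 log₁₀(ratio) = −2.5 log₁₀(13200) = −2.5 × 4.1206 = -10.301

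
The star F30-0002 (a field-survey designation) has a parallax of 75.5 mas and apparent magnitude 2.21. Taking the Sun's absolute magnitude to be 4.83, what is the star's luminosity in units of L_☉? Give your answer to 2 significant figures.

L/L_☉ ≈ 20

d = 1/p = 1000/75.5 mas = 13.25 pc
M = m − 5 log₁₀ d + 5 = 2.21 − 5·1.1221 + 5 = 1.600
M − M_☉ = 1.600 − 4.83 = -3.230
L/L_☉ = 10^(−0.4 × -3.230) = 19.59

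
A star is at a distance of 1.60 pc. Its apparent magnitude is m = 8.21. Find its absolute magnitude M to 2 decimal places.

M ≈ 12.19

5 log₁₀(d/10 pc) = 5 log₁₀(1.600) − 5 = -3.979
M = m − 5 log₁₀(d/10) = 8.21 + 3.979 = 12.189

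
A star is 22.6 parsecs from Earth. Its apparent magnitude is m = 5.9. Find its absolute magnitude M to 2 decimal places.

M ≈ 4.13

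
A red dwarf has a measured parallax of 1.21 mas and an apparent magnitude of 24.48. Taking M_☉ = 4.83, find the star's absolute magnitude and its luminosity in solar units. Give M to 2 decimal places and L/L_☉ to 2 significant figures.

d = 1/p = 1000/1.21 mas = 826.4 pc
M = m − 5 log₁₀ d + 5 = 24.48 − 5·2.9172 + 5 = 14.894
M − M_☉ = 14.894 − 4.83 = 10.064
L/L_☉ = 10^(−0.4 × 10.064) = 9.428×10^-5

M ≈ 14.89; L/L_☉ ≈ 9.4×10^-5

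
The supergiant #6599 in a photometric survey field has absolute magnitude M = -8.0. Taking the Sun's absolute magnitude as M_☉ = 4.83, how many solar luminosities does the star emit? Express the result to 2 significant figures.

L/L_☉ ≈ 140000

M − M_☉ = -8.0 − 4.83 = -12.830
L/L_☉ = 10^(−0.4 (M − M_☉)) = 10^5.132 = 135500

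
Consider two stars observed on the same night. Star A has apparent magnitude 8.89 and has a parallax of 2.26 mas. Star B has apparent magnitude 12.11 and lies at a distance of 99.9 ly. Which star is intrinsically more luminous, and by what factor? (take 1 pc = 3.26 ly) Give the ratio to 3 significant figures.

Star A: p = 2.26 mas = 2.26×10^-3″ → d = 1/p = 442.5 pc
Star A: M = m − 5 log₁₀ d + 5 = 8.89 − 5·2.6459 + 5 = 0.661
Star B: d = 99.9 ly / 3.26 = 30.64 pc
Star B: M = m − 5 log₁₀ d + 5 = 12.11 − 5·1.4863 + 5 = 9.678
ΔM = M_A − M_B = 0.661 − (9.678) = -9.018; smaller M is more luminous → Star A.
L ratio = 10^(0.4 |ΔM|) = 10^3.607 = 4047

Star A is more luminous, by a factor of 4050.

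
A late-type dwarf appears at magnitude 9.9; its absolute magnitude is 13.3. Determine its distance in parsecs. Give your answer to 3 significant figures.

d ≈ 2.09 pc

μ = m − M = -3.400
m − M = 5 log₁₀ d − 5
log₁₀ d = (m − M)/5 + 1 = 0.3200
d = 10^0.3200 = 2.089 pc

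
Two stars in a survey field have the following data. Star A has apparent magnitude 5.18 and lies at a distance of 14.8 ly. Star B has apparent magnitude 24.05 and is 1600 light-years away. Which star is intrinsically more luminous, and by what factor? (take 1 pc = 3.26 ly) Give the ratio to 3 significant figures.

Star A: d = 14.8 ly / 3.26 = 4.540 pc
Star A: M = m − 5 log₁₀ d + 5 = 5.18 − 5·0.6570 + 5 = 6.895
Star B: d = 1600 ly / 3.26 = 490.8 pc
Star B: M = m − 5 log₁₀ d + 5 = 24.05 − 5·2.6909 + 5 = 15.595
ΔM = M_A − M_B = 6.895 − (15.595) = -8.701; smaller M is more luminous → Star A.
L ratio = 10^(0.4 |ΔM|) = 10^3.480 = 3022

Star A is more luminous, by a factor of 3020.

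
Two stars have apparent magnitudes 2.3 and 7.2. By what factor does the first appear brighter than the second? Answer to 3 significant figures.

Magnitude difference = -4.9
Flux ratio = 10^(−0.4 Δm) = 10^(−0.4 × -4.9) = 10^1.960 = 91.20

91.2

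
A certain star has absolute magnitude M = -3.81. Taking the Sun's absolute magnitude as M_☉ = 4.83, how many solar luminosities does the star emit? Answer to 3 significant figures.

L/L_☉ ≈ 2860

M − M_☉ = -3.81 − 4.83 = -8.640
L/L_☉ = 10^(−0.4 (M − M_☉)) = 10^3.456 = 2858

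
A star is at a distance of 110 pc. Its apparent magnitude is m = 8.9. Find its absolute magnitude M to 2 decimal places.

M ≈ 3.69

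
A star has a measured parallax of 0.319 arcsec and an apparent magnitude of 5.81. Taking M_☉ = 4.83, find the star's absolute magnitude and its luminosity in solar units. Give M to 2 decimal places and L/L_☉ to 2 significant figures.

d = 1/p = 1/0.319″ = 3.135 pc
M = m − 5 log₁₀ d + 5 = 5.81 − 5·0.4962 + 5 = 8.329
M − M_☉ = 8.329 − 4.83 = 3.499
L/L_☉ = 10^(−0.4 × 3.499) = 0.03985

M ≈ 8.33; L/L_☉ ≈ 0.040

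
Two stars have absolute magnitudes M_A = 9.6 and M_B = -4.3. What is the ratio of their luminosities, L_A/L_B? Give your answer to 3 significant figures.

ΔM = M_A − M_B = 13.9
L_A/L_B = 10^(−0.4 ΔM) = 10^-5.560 = 2.754×10^-6

L_A/L_B ≈ 2.75×10^-6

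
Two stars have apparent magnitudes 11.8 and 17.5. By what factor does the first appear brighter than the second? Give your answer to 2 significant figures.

Δm = 11.8 − (17.5) = -5.7
Flux ratio = 10^(−0.4 Δm) = 10^(−0.4 × -5.7) = 10^2.280 = 190.5

190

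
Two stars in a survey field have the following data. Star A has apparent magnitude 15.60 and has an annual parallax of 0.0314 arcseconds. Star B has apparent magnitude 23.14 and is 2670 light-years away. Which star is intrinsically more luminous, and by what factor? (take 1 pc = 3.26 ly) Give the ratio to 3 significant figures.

Star A: d = 1/p = 1/0.0314″ = 31.85 pc
Star A: M = m − 5 log₁₀ d + 5 = 15.60 − 5·1.5031 + 5 = 13.085
Star B: d = 2670 ly / 3.26 = 819.0 pc
Star B: M = m − 5 log₁₀ d + 5 = 23.14 − 5·2.9133 + 5 = 13.574
ΔM = M_A − M_B = 13.085 − (13.574) = -0.489; smaller M is more luminous → Star A.
L ratio = 10^(0.4 |ΔM|) = 10^0.196 = 1.569

Star A is more luminous, by a factor of 1.57.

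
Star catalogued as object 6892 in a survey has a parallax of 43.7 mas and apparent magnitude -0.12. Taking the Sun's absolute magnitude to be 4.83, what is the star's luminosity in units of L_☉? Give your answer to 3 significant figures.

L/L_☉ ≈ 500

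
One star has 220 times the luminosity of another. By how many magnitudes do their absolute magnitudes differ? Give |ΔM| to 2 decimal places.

|ΔM| ≈ 5.86

Pogson: ΔM = −2.5 log₁₀(ratio) = −2.5 log₁₀(220) = −2.5 × 2.3424 = -5.856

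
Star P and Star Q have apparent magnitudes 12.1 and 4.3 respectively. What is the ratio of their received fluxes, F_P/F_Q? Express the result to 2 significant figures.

F_P/F_Q ≈ 7.6×10^-4

Magnitude difference = 7.8
Flux ratio = 10^(−0.4 Δm) = 10^(−0.4 × 7.8) = 10^-3.120 = 7.586×10^-4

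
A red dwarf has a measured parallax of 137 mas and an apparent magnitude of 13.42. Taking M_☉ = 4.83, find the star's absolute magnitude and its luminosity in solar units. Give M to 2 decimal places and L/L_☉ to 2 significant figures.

M ≈ 14.10; L/L_☉ ≈ 2.0×10^-4

d = 1/p = 1000/137 mas = 7.299 pc
M = m − 5 log₁₀ d + 5 = 13.42 − 5·0.8633 + 5 = 14.104
M − M_☉ = 14.104 − 4.83 = 9.274
L/L_☉ = 10^(−0.4 × 9.274) = 1.952×10^-4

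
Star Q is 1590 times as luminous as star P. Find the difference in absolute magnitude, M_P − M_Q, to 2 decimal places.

M_P − M_Q ≈ 8.00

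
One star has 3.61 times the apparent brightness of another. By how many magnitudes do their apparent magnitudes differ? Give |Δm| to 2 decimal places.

|Δm| ≈ 1.39

Pogson: Δm = −2.5 log₁₀(ratio) = −2.5 log₁₀(3.61) = −2.5 × 0.5575 = -1.394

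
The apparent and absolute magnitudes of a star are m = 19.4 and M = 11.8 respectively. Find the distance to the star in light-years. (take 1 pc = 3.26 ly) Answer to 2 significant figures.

d ≈ 1100 ly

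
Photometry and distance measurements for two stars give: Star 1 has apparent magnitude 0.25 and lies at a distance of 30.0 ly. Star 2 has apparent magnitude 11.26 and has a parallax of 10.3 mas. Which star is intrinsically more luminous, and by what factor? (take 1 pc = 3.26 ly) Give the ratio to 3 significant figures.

Star 1 is more luminous, by a factor of 228.

Star 1: d = 30.0 ly / 3.26 = 9.202 pc
Star 1: M = m − 5 log₁₀ d + 5 = 0.25 − 5·0.9639 + 5 = 0.430
Star 2: p = 10.3 mas = 0.0103″ → d = 1/p = 97.09 pc
Star 2: M = m − 5 log₁₀ d + 5 = 11.26 − 5·1.9872 + 5 = 6.324
ΔM = M_1 − M_2 = 0.430 − (6.324) = -5.894; smaller M is more luminous → Star 1.
L ratio = 10^(0.4 |ΔM|) = 10^2.357 = 227.8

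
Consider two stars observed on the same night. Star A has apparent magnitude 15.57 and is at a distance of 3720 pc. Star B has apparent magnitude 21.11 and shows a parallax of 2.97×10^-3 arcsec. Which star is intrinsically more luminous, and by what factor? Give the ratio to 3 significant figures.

Star A: M = m − 5 log₁₀ d + 5 = 15.57 − 5·3.5705 + 5 = 2.717
Star B: d = 1/p = 1/2.97×10^-3″ = 336.7 pc
Star B: M = m − 5 log₁₀ d + 5 = 21.11 − 5·2.5272 + 5 = 13.474
ΔM = M_A − M_B = 2.717 − (13.474) = -10.756; smaller M is more luminous → Star A.
L ratio = 10^(0.4 |ΔM|) = 10^4.303 = 20070

Star A is more luminous, by a factor of 20100.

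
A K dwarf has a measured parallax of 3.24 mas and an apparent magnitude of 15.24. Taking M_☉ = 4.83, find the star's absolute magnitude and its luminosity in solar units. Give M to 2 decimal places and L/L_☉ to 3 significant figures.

M ≈ 7.79; L/L_☉ ≈ 0.0653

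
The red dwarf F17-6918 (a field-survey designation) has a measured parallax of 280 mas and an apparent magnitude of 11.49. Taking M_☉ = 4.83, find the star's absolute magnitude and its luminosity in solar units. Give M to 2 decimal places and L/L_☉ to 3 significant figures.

M ≈ 13.73; L/L_☉ ≈ 2.76×10^-4

d = 1/p = 1000/280 mas = 3.571 pc
M = m − 5 log₁₀ d + 5 = 11.49 − 5·0.5528 + 5 = 13.726
M − M_☉ = 13.726 − 4.83 = 8.896
L/L_☉ = 10^(−0.4 × 8.896) = 2.765×10^-4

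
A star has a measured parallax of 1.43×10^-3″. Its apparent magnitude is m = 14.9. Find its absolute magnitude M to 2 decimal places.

M ≈ 5.68

d = 1/p = 1/1.43×10^-3″ = 699.3 pc
5 log₁₀(d/10 pc) = 5 log₁₀(699.3) − 5 = 9.223
M = m − 5 log₁₀(d/10) = 14.9 − 9.223 = 5.677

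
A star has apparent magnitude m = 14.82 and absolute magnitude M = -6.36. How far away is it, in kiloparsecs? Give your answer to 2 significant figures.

d ≈ 170 kpc

Distance modulus: m − M = 14.82 − (-6.36) = 21.180
m − M = 5 log₁₀ d − 5
log₁₀ d = (m − M)/5 + 1 = 5.2360
d = 10^5.2360 = 172200 pc
= 172.2 kpc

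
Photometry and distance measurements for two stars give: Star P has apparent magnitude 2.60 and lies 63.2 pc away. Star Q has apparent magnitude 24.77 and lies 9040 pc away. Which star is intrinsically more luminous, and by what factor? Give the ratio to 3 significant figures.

Star P: M = m − 5 log₁₀ d + 5 = 2.60 − 5·1.8007 + 5 = -1.404
Star Q: M = m − 5 log₁₀ d + 5 = 24.77 − 5·3.9562 + 5 = 9.989
ΔM = M_P − M_Q = -1.404 − (9.989) = -11.393; smaller M is more luminous → Star P.
L ratio = 10^(0.4 |ΔM|) = 10^4.557 = 36070

Star P is more luminous, by a factor of 36100.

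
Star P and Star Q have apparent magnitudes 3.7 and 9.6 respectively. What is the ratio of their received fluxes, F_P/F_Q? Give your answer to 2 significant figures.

F_P/F_Q ≈ 230

Δm = 3.7 − (9.6) = -5.9
Flux ratio = 10^(−0.4 Δm) = 10^(−0.4 × -5.9) = 10^2.360 = 229.1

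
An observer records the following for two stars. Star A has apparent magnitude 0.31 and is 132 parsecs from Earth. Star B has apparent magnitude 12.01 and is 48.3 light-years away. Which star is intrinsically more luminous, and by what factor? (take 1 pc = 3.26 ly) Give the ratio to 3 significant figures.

Star A is more luminous, by a factor of 3.80×10^6.

Star A: M = m − 5 log₁₀ d + 5 = 0.31 − 5·2.1206 + 5 = -5.293
Star B: d = 48.3 ly / 3.26 = 14.82 pc
Star B: M = m − 5 log₁₀ d + 5 = 12.01 − 5·1.1707 + 5 = 11.156
ΔM = M_A − M_B = -5.293 − (11.156) = -16.449; smaller M is more luminous → Star A.
L ratio = 10^(0.4 |ΔM|) = 10^6.580 = 3.799×10^6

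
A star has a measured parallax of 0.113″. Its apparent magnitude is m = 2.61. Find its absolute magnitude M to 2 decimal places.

M ≈ 2.88

d = 1/p = 1/0.113″ = 8.850 pc
5 log₁₀(d/10 pc) = 5 log₁₀(8.850) − 5 = -0.265
M = m − 5 log₁₀(d/10) = 2.61 + 0.265 = 2.875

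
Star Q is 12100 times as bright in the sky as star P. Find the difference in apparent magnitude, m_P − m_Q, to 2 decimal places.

m_P − m_Q ≈ 10.21

Pogson: Δm = −2.5 log₁₀(ratio) = −2.5 log₁₀(12100) = −2.5 × 4.0828 = -10.207
Star Q is brighter so has the smaller magnitude: m_P − m_Q is positive.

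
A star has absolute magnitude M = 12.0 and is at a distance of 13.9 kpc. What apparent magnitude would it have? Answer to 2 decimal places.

d = 13.9 kpc = 13900 pc
m = M + 5 log₁₀ d − 5 = 12.0 + 5·4.1430 − 5 = 27.715

m ≈ 27.72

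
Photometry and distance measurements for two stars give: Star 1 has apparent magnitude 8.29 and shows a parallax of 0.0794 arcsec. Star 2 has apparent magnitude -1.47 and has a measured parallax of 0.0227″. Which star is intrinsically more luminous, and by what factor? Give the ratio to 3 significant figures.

Star 2 is more luminous, by a factor of 98100.

Star 1: d = 1/p = 1/0.0794″ = 12.59 pc
Star 1: M = m − 5 log₁₀ d + 5 = 8.29 − 5·1.1002 + 5 = 7.789
Star 2: d = 1/p = 1/0.0227″ = 44.05 pc
Star 2: M = m − 5 log₁₀ d + 5 = -1.47 − 5·1.6440 + 5 = -4.690
ΔM = M_1 − M_2 = 7.789 − (-4.690) = 12.479; smaller M is more luminous → Star 2.
L ratio = 10^(0.4 |ΔM|) = 10^4.992 = 98080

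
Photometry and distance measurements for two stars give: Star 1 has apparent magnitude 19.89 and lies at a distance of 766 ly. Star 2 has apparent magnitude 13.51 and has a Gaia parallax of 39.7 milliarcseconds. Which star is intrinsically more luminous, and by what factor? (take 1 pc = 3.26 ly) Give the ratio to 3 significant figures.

Star 2 is more luminous, by a factor of 4.10.

Star 1: d = 766 ly / 3.26 = 235.0 pc
Star 1: M = m − 5 log₁₀ d + 5 = 19.89 − 5·2.3710 + 5 = 13.035
Star 2: p = 39.7 mas = 0.0397″ → d = 1/p = 25.19 pc
Star 2: M = m − 5 log₁₀ d + 5 = 13.51 − 5·1.4012 + 5 = 11.504
ΔM = M_1 − M_2 = 13.035 − (11.504) = 1.531; smaller M is more luminous → Star 2.
L ratio = 10^(0.4 |ΔM|) = 10^0.612 = 4.096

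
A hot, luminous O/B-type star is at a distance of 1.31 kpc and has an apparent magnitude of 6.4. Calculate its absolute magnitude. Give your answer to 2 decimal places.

M ≈ -4.19

d = 1.31 kpc = 1310 pc
5 log₁₀(d/10 pc) = 5 log₁₀(1310) − 5 = 10.586
M = m − 5 log₁₀(d/10) = 6.4 − 10.586 = -4.186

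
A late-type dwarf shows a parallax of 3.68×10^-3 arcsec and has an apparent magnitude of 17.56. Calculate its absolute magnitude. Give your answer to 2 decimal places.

M ≈ 10.39

d = 1/p = 1/3.68×10^-3″ = 271.7 pc
5 log₁₀(d/10 pc) = 5 log₁₀(271.7) − 5 = 7.171
M = m − 5 log₁₀(d/10) = 17.56 − 7.171 = 10.389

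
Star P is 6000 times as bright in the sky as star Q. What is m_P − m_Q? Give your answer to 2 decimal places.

m_P − m_Q ≈ -9.45

Pogson: Δm = −2.5 log₁₀(ratio) = −2.5 log₁₀(6000) = −2.5 × 3.7782 = -9.445
Star P is brighter, so it has the smaller magnitude: the difference is negative.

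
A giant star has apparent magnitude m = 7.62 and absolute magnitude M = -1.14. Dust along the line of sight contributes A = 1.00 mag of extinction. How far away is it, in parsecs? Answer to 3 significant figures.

d ≈ 356 pc

m − M = 5 log₁₀(d/10 pc) + A  ⇒  7.62 − (-1.14) − 1.00 = 5 log₁₀(d/10)
7.760 = 5 log₁₀(d/10)
log₁₀ d = (m − M − A)/5 + 1 = 2.5520
d = 10^2.5520 = 356.5 pc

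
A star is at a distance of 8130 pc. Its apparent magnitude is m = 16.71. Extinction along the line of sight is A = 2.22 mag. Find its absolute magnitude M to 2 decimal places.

M ≈ -0.06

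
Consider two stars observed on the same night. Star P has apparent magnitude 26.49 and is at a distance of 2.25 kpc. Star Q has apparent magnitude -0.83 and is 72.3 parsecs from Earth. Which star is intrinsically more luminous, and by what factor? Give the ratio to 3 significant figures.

Star P: d = 2.25 kpc = 2250 pc
Star P: M = m − 5 log₁₀ d + 5 = 26.49 − 5·3.3522 + 5 = 14.729
Star Q: M = m − 5 log₁₀ d + 5 = -0.83 − 5·1.8591 + 5 = -5.126
ΔM = M_P − M_Q = 14.729 − (-5.126) = 19.855; smaller M is more luminous → Star Q.
L ratio = 10^(0.4 |ΔM|) = 10^7.942 = 8.748×10^7

Star Q is more luminous, by a factor of 8.75×10^7.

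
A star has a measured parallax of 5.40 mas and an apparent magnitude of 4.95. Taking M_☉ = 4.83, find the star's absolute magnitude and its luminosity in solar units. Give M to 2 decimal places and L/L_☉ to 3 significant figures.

d = 1/p = 1000/5.40 mas = 185.2 pc
M = m − 5 log₁₀ d + 5 = 4.95 − 5·2.2676 + 5 = -1.388
M − M_☉ = -1.388 − 4.83 = -6.218
L/L_☉ = 10^(−0.4 × -6.218) = 307.1

M ≈ -1.39; L/L_☉ ≈ 307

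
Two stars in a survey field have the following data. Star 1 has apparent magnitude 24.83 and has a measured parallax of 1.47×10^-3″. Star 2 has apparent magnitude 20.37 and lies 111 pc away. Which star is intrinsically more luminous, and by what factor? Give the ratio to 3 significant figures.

Star 2 is more luminous, by a factor of 1.62.

Star 1: d = 1/p = 1/1.47×10^-3″ = 680.3 pc
Star 1: M = m − 5 log₁₀ d + 5 = 24.83 − 5·2.8327 + 5 = 15.667
Star 2: M = m − 5 log₁₀ d + 5 = 20.37 − 5·2.0453 + 5 = 15.143
ΔM = M_1 − M_2 = 15.667 − (15.143) = 0.523; smaller M is more luminous → Star 2.
L ratio = 10^(0.4 |ΔM|) = 10^0.209 = 1.619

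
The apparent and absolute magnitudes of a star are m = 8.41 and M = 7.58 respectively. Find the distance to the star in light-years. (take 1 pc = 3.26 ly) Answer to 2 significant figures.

d ≈ 48 ly

Distance modulus: m − M = 8.41 − (7.58) = 0.830
m − M = 5 log₁₀ d − 5
log₁₀ d = (m − M)/5 + 1 = 1.1660
d = 10^1.1660 = 14.66 pc
= 47.78 ly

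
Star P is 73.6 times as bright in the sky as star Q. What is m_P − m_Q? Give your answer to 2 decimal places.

m_P − m_Q ≈ -4.67

Pogson: Δm = −2.5 log₁₀(ratio) = −2.5 log₁₀(73.6) = −2.5 × 1.8669 = -4.667
Star P is brighter, so it has the smaller magnitude: the difference is negative.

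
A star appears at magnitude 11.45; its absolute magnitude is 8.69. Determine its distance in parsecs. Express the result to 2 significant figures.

d ≈ 36 pc

μ = m − M = 2.760
m − M = 5 log₁₀ d − 5
log₁₀ d = (m − M)/5 + 1 = 1.5520
d = 10^1.5520 = 35.65 pc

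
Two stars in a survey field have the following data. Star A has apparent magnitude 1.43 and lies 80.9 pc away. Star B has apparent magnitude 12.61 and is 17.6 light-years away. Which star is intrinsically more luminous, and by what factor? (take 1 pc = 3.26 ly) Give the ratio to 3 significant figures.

Star A: M = m − 5 log₁₀ d + 5 = 1.43 − 5·1.9079 + 5 = -3.110
Star B: d = 17.6 ly / 3.26 = 5.399 pc
Star B: M = m − 5 log₁₀ d + 5 = 12.61 − 5·0.7323 + 5 = 13.949
ΔM = M_A − M_B = -3.110 − (13.949) = -17.058; smaller M is more luminous → Star A.
L ratio = 10^(0.4 |ΔM|) = 10^6.823 = 6.657×10^6

Star A is more luminous, by a factor of 6.66×10^6.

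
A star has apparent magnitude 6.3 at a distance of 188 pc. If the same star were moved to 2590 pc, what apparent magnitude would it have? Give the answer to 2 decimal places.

m ≈ 12.00

Flux ∝ 1/d², so Δm = 5 log₁₀(d₂/d₁) = 5 log₁₀(2590/188) = 5.696
m₂ = m₁ + Δm = 6.3 + (5.696) = 11.996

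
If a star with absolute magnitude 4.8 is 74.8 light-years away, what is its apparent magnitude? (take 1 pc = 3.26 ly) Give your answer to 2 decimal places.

m ≈ 6.60

d = 74.8 ly / 3.26 = 22.94 pc
m = M + 5 log₁₀ d − 5 = 4.8 + 5·1.3607 − 5 = 6.603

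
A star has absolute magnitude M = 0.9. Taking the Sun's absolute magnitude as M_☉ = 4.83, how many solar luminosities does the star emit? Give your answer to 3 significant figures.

L/L_☉ ≈ 37.3

M − M_☉ = 0.9 − 4.83 = -3.930
L/L_☉ = 10^(−0.4 (M − M_☉)) = 10^1.572 = 37.33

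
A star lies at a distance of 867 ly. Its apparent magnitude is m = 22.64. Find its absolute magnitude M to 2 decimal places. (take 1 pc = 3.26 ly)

M ≈ 15.52

d = 867 ly / 3.26 = 266.0 pc
5 log₁₀(d/10 pc) = 5 log₁₀(266.0) − 5 = 7.124
M = m − 5 log₁₀(d/10) = 22.64 − 7.124 = 15.516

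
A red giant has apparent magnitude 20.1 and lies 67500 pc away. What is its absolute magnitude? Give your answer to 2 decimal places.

M ≈ 0.95

5 log₁₀(d/10 pc) = 5 log₁₀(67500) − 5 = 19.147
M = m − 5 log₁₀(d/10) = 20.1 − 19.147 = 0.953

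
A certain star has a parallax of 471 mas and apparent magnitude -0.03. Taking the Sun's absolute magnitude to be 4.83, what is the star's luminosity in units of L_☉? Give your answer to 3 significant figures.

L/L_☉ ≈ 3.96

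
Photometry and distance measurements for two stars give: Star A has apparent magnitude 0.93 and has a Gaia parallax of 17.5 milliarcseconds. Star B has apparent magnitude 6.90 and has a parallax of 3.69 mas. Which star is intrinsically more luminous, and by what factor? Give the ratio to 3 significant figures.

Star A: p = 17.5 mas = 0.0175″ → d = 1/p = 57.14 pc
Star A: M = m − 5 log₁₀ d + 5 = 0.93 − 5·1.7570 + 5 = -2.855
Star B: p = 3.69 mas = 3.69×10^-3″ → d = 1/p = 271.0 pc
Star B: M = m − 5 log₁₀ d + 5 = 6.90 − 5·2.4330 + 5 = -0.265
ΔM = M_A − M_B = -2.855 − (-0.265) = -2.590; smaller M is more luminous → Star A.
L ratio = 10^(0.4 |ΔM|) = 10^1.036 = 10.86

Star A is more luminous, by a factor of 10.9.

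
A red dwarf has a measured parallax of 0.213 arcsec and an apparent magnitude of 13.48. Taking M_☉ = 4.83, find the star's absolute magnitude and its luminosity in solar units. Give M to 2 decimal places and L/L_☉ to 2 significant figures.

M ≈ 15.12; L/L_☉ ≈ 7.6×10^-5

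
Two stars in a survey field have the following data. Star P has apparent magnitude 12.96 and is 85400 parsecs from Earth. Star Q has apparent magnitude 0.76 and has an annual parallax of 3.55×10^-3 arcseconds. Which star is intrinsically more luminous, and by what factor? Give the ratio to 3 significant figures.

Star P: M = m − 5 log₁₀ d + 5 = 12.96 − 5·4.9315 + 5 = -6.697
Star Q: d = 1/p = 1/3.55×10^-3″ = 281.7 pc
Star Q: M = m − 5 log₁₀ d + 5 = 0.76 − 5·2.4498 + 5 = -6.489
ΔM = M_P − M_Q = -6.697 − (-6.489) = -0.208; smaller M is more luminous → Star P.
L ratio = 10^(0.4 |ΔM|) = 10^0.083 = 1.212

Star P is more luminous, by a factor of 1.21.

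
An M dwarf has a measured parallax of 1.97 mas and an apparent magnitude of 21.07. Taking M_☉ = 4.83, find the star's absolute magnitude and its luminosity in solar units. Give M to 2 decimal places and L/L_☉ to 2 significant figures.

M ≈ 12.54; L/L_☉ ≈ 8.2×10^-4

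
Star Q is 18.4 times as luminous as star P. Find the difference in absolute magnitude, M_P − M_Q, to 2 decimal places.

M_P − M_Q ≈ 3.16

Pogson: ΔM = −2.5 log₁₀(ratio) = −2.5 log₁₀(18.4) = −2.5 × 1.2648 = -3.162
Star Q is brighter so has the smaller magnitude: M_P − M_Q is positive.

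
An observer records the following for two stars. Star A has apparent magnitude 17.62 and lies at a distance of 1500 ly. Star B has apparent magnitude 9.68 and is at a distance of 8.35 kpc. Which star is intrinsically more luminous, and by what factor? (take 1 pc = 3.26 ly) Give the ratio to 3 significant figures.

Star A: d = 1500 ly / 3.26 = 460.1 pc
Star A: M = m − 5 log₁₀ d + 5 = 17.62 − 5·2.6629 + 5 = 9.306
Star B: d = 8.35 kpc = 8350 pc
Star B: M = m − 5 log₁₀ d + 5 = 9.68 − 5·3.9217 + 5 = -4.928
ΔM = M_A − M_B = 9.306 − (-4.928) = 14.234; smaller M is more luminous → Star B.
L ratio = 10^(0.4 |ΔM|) = 10^5.694 = 493900

Star B is more luminous, by a factor of 494000.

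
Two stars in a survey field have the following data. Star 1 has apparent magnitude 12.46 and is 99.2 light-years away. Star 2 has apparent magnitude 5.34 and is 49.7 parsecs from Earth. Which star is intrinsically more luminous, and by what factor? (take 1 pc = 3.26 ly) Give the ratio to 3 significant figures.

Star 1: d = 99.2 ly / 3.26 = 30.43 pc
Star 1: M = m − 5 log₁₀ d + 5 = 12.46 − 5·1.4833 + 5 = 10.044
Star 2: M = m − 5 log₁₀ d + 5 = 5.34 − 5·1.6964 + 5 = 1.858
ΔM = M_1 − M_2 = 10.044 − (1.858) = 8.185; smaller M is more luminous → Star 2.
L ratio = 10^(0.4 |ΔM|) = 10^3.274 = 1880

Star 2 is more luminous, by a factor of 1880.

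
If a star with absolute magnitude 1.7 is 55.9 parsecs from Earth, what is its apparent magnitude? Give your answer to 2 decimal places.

m ≈ 5.44

m = M + 5 log₁₀ d − 5 = 1.7 + 5·1.7474 − 5 = 5.437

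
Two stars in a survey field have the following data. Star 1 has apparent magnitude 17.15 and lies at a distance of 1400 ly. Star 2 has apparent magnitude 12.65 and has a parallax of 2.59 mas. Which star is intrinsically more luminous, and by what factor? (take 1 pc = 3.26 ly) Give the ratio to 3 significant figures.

Star 1: d = 1400 ly / 3.26 = 429.4 pc
Star 1: M = m − 5 log₁₀ d + 5 = 17.15 − 5·2.6329 + 5 = 8.985
Star 2: p = 2.59 mas = 2.59×10^-3″ → d = 1/p = 386.1 pc
Star 2: M = m − 5 log₁₀ d + 5 = 12.65 − 5·2.5867 + 5 = 4.716
ΔM = M_1 − M_2 = 8.985 − (4.716) = 4.269; smaller M is more luminous → Star 2.
L ratio = 10^(0.4 |ΔM|) = 10^1.708 = 51.00

Star 2 is more luminous, by a factor of 51.0.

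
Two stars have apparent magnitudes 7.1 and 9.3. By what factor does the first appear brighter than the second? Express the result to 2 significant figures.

7.6

Δm = 7.1 − (9.3) = -2.2
Flux ratio = 10^(−0.4 Δm) = 10^(−0.4 × -2.2) = 10^0.880 = 7.586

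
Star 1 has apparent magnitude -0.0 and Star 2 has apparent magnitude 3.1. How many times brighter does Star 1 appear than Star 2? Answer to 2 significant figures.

17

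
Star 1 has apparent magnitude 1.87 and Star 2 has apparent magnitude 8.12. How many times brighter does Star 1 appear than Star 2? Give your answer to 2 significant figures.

320

Δm = 1.87 − (8.12) = -6.25
Flux ratio = 10^(−0.4 Δm) = 10^(−0.4 × -6.25) = 10^2.500 = 316.2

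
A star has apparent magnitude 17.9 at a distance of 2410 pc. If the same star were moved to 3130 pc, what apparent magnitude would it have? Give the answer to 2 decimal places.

Flux ∝ 1/d², so Δm = 5 log₁₀(d₂/d₁) = 5 log₁₀(3130/2410) = 0.568
m₂ = m₁ + Δm = 17.9 + (0.568) = 18.468

m ≈ 18.47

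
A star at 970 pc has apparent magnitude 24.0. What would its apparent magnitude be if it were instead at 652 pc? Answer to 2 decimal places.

m ≈ 23.14

Flux ∝ 1/d², so Δm = 5 log₁₀(d₂/d₁) = 5 log₁₀(652/970) = -0.863
m₂ = m₁ + Δm = 24.0 + (-0.863) = 23.137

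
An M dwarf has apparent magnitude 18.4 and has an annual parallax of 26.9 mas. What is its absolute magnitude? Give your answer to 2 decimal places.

p = 26.9 mas = 0.0269″ → d = 1/p = 37.17 pc
5 log₁₀(d/10 pc) = 5 log₁₀(37.17) − 5 = 2.851
M = m − 5 log₁₀(d/10) = 18.4 − 2.851 = 15.549

M ≈ 15.55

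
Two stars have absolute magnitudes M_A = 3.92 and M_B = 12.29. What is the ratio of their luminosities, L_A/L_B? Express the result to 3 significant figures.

L_A/L_B ≈ 2230

ΔM = M_A − M_B = -8.37
L_A/L_B = 10^(−0.4 ΔM) = 10^3.348 = 2228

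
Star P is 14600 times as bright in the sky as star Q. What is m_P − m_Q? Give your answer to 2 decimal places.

Pogson: Δm = −2.5 log₁₀(ratio) = −2.5 log₁₀(14600) = −2.5 × 4.1644 = -10.411
Star P is brighter, so it has the smaller magnitude: the difference is negative.

m_P − m_Q ≈ -10.41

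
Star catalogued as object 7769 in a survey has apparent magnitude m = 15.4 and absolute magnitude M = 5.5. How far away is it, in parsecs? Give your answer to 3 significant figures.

d ≈ 955 pc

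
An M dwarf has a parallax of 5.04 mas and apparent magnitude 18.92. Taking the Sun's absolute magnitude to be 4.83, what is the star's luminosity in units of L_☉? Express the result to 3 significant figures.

L/L_☉ ≈ 9.10×10^-4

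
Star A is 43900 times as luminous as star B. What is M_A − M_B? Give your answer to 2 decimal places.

Pogson: ΔM = −2.5 log₁₀(ratio) = −2.5 log₁₀(43900) = −2.5 × 4.6425 = -11.606
Star A is brighter, so it has the smaller magnitude: the difference is negative.

M_A − M_B ≈ -11.61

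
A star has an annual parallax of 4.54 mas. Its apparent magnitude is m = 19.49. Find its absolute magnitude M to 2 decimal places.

M ≈ 12.78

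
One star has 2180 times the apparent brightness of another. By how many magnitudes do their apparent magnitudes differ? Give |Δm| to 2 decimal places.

|Δm| ≈ 8.35

Pogson: Δm = −2.5 log₁₀(ratio) = −2.5 log₁₀(2180) = −2.5 × 3.3385 = -8.346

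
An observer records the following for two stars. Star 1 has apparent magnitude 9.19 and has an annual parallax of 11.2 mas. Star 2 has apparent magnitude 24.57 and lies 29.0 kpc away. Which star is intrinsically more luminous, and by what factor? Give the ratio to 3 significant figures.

Star 1 is more luminous, by a factor of 13.5.

Star 1: p = 11.2 mas = 0.0112″ → d = 1/p = 89.29 pc
Star 1: M = m − 5 log₁₀ d + 5 = 9.19 − 5·1.9508 + 5 = 4.436
Star 2: d = 29.0 kpc = 29000 pc
Star 2: M = m − 5 log₁₀ d + 5 = 24.57 − 5·4.4624 + 5 = 7.258
ΔM = M_1 − M_2 = 4.436 − (7.258) = -2.822; smaller M is more luminous → Star 1.
L ratio = 10^(0.4 |ΔM|) = 10^1.129 = 13.45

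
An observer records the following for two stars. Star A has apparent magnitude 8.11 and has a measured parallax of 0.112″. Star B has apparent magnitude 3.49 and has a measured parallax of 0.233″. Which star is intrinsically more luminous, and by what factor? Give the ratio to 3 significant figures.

Star A: d = 1/p = 1/0.112″ = 8.929 pc
Star A: M = m − 5 log₁₀ d + 5 = 8.11 − 5·0.9508 + 5 = 8.356
Star B: d = 1/p = 1/0.233″ = 4.292 pc
Star B: M = m − 5 log₁₀ d + 5 = 3.49 − 5·0.6326 + 5 = 5.327
ΔM = M_A − M_B = 8.356 − (5.327) = 3.029; smaller M is more luminous → Star B.
L ratio = 10^(0.4 |ΔM|) = 10^1.212 = 16.28

Star B is more luminous, by a factor of 16.3.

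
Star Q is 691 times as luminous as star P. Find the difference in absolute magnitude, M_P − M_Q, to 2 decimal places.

M_P − M_Q ≈ 7.10

Pogson: ΔM = −2.5 log₁₀(ratio) = −2.5 log₁₀(691) = −2.5 × 2.8395 = -7.099
Star Q is brighter so has the smaller magnitude: M_P − M_Q is positive.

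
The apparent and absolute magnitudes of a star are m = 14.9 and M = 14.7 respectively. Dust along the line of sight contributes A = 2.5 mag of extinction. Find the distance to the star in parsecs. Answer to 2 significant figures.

d ≈ 3.5 pc

m − M = 5 log₁₀(d/10 pc) + A  ⇒  14.9 − (14.7) − 2.5 = 5 log₁₀(d/10)
-2.300 = 5 log₁₀(d/10)
log₁₀ d = (m − M − A)/5 + 1 = 0.5400
d = 10^0.5400 = 3.467 pc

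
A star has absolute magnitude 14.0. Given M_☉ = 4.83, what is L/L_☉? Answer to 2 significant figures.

L/L_☉ ≈ 2.1×10^-4

M − M_☉ = 14.0 − 4.83 = 9.170
L/L_☉ = 10^(−0.4 (M − M_☉)) = 10^-3.668 = 2.148×10^-4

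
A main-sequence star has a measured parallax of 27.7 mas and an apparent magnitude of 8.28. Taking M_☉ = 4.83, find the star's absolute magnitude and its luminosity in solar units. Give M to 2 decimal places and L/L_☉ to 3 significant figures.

M ≈ 5.49; L/L_☉ ≈ 0.543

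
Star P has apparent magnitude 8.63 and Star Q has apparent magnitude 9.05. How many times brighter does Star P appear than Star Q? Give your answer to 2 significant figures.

1.5

Δm = 8.63 − (9.05) = -0.42
Flux ratio = 10^(−0.4 Δm) = 10^(−0.4 × -0.42) = 10^0.168 = 1.472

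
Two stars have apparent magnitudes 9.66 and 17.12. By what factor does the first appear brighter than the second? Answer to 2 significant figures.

960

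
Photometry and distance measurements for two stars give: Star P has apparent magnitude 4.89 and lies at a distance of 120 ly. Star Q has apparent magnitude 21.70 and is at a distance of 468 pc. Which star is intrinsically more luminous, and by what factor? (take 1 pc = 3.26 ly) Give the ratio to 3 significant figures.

Star P is more luminous, by a factor of 32800.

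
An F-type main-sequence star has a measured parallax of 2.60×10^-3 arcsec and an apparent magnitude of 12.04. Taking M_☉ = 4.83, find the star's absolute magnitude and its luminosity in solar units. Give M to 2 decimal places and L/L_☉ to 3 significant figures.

M ≈ 4.11; L/L_☉ ≈ 1.93

d = 1/p = 1/2.60×10^-3″ = 384.6 pc
M = m − 5 log₁₀ d + 5 = 12.04 − 5·2.5850 + 5 = 4.115
M − M_☉ = 4.115 − 4.83 = -0.715
L/L_☉ = 10^(−0.4 × -0.715) = 1.932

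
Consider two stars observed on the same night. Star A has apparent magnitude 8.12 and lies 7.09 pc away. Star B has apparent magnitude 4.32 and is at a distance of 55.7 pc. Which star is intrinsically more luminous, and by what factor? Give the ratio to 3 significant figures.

Star B is more luminous, by a factor of 2040.

Star A: M = m − 5 log₁₀ d + 5 = 8.12 − 5·0.8506 + 5 = 8.867
Star B: M = m − 5 log₁₀ d + 5 = 4.32 − 5·1.7459 + 5 = 0.591
ΔM = M_A − M_B = 8.867 − (0.591) = 8.276; smaller M is more luminous → Star B.
L ratio = 10^(0.4 |ΔM|) = 10^3.310 = 2044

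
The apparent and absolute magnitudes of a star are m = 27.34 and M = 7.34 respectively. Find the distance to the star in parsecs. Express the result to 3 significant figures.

d ≈ 100000 pc

μ = m − M = 20.000
m − M = 5 log₁₀ d − 5
log₁₀ d = (m − M)/5 + 1 = 5.0000
d = 10^5.0000 = 100000 pc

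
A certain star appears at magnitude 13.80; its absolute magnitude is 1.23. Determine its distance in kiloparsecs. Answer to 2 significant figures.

μ = m − M = 12.570
m − M = 5 log₁₀ d − 5
log₁₀ d = (m − M)/5 + 1 = 3.5140
d = 10^3.5140 = 3266 pc
= 3.266 kpc

d ≈ 3.3 kpc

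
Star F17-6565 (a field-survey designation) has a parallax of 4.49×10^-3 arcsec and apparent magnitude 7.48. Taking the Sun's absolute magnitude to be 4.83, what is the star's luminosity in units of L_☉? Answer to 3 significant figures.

d = 1/p = 1/4.49×10^-3″ = 222.7 pc
M = m − 5 log₁₀ d + 5 = 7.48 − 5·2.3478 + 5 = 0.741
M − M_☉ = 0.741 − 4.83 = -4.089
L/L_☉ = 10^(−0.4 × -4.089) = 43.20

L/L_☉ ≈ 43.2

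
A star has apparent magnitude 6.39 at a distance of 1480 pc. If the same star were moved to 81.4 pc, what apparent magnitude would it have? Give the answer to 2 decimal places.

m ≈ 0.09

Flux ∝ 1/d², so Δm = 5 log₁₀(d₂/d₁) = 5 log₁₀(81.4/1480) = -6.298
m₂ = m₁ + Δm = 6.39 + (-6.298) = 0.092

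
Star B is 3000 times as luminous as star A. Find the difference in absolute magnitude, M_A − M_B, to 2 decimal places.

Pogson: ΔM = −2.5 log₁₀(ratio) = −2.5 log₁₀(3000) = −2.5 × 3.4771 = -8.693
Star B is brighter so has the smaller magnitude: M_A − M_B is positive.

M_A − M_B ≈ 8.69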